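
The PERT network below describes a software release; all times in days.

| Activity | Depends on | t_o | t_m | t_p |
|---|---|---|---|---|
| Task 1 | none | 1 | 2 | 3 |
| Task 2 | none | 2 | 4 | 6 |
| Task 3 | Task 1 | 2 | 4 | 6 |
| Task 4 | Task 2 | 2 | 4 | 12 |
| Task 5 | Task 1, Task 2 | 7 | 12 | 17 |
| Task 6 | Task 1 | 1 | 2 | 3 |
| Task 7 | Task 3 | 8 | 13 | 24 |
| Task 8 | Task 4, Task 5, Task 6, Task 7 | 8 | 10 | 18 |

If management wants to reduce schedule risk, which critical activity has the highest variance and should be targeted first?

te_Task 1 = (1 + 4·2 + 3)/6 = 12/6 = 2; σ²_Task 1 = ((3−1)/6)² = 0.111
te_Task 2 = (2 + 4·4 + 6)/6 = 24/6 = 4; σ²_Task 2 = ((6−2)/6)² = 0.444
te_Task 3 = (2 + 4·4 + 6)/6 = 24/6 = 4; σ²_Task 3 = ((6−2)/6)² = 0.444
te_Task 4 = (2 + 4·4 + 12)/6 = 30/6 = 5; σ²_Task 4 = ((12−2)/6)² = 2.778
te_Task 5 = (7 + 4·12 + 17)/6 = 72/6 = 12; σ²_Task 5 = ((17−7)/6)² = 2.778
te_Task 6 = (1 + 4·2 + 3)/6 = 12/6 = 2; σ²_Task 6 = ((3−1)/6)² = 0.111
te_Task 7 = (8 + 4·13 + 24)/6 = 84/6 = 14; σ²_Task 7 = ((24−8)/6)² = 7.111
te_Task 8 = (8 + 4·10 + 18)/6 = 66/6 = 11; σ²_Task 8 = ((18−8)/6)² = 2.778

Forward pass:
ES_Task 1 = 0; EF_Task 1 = 2
ES_Task 2 = 0; EF_Task 2 = 4
ES_Task 3 = 2; EF_Task 3 = 2+4 = 6
ES_Task 4 = 4; EF_Task 4 = 4+5 = 9
ES_Task 5 = max(EF_Task 1=2, EF_Task 2=4) = 4; EF_Task 5 = 4+12 = 16
ES_Task 6 = 2; EF_Task 6 = 2+2 = 4
ES_Task 7 = 6; EF_Task 7 = 6+14 = 20
ES_Task 8 = max(EF_Task 4=9, EF_Task 5=16, EF_Task 6=4, EF_Task 7=20) = 20; EF_Task 8 = 20+11 = 31
Expected project duration μ = 31 days. Critical path: Task 1 → Task 3 → Task 7 → Task 8.

Variances on critical path: σ²_Task 1=0.111, σ²_Task 3=0.444, σ²_Task 7=7.111, σ²_Task 8=2.778.
Largest is σ²_Task 7 = 7.111.

Task 7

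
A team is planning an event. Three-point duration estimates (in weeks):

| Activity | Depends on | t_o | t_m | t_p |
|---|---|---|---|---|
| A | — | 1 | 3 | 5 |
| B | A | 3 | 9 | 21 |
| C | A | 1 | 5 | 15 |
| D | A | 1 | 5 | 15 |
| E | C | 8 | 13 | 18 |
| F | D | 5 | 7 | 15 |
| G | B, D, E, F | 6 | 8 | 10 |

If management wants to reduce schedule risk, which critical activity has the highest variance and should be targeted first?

C

te_A = (1 + 4·3 + 5)/6 = 18/6 = 3; σ²_A = ((5−1)/6)² = 0.444
te_B = (3 + 4·9 + 21)/6 = 60/6 = 10; σ²_B = ((21−3)/6)² = 9.000
te_C = (1 + 4·5 + 15)/6 = 36/6 = 6; σ²_C = ((15−1)/6)² = 5.444
te_D = (1 + 4·5 + 15)/6 = 36/6 = 6; σ²_D = ((15−1)/6)² = 5.444
te_E = (8 + 4·13 + 18)/6 = 78/6 = 13; σ²_E = ((18−8)/6)² = 2.778
te_F = (5 + 4·7 + 15)/6 = 48/6 = 8; σ²_F = ((15−5)/6)² = 2.778
te_G = (6 + 4·8 + 10)/6 = 48/6 = 8; σ²_G = ((10−6)/6)² = 0.444

Forward pass:
ES_A = 0; EF_A = 3
ES_B = 3; EF_B = 3+10 = 13
ES_C = 3; EF_C = 3+6 = 9
ES_D = 3; EF_D = 3+6 = 9
ES_E = 9; EF_E = 9+13 = 22
ES_F = 9; EF_F = 9+8 = 17
ES_G = max(EF_B=13, EF_D=9, EF_E=22, EF_F=17) = 22; EF_G = 22+8 = 30
Expected project duration μ = 30 weeks. Critical path: A → C → E → G.

Variances on critical path: σ²_A=0.444, σ²_C=5.444, σ²_E=2.778, σ²_G=0.444.
Largest is σ²_C = 5.444.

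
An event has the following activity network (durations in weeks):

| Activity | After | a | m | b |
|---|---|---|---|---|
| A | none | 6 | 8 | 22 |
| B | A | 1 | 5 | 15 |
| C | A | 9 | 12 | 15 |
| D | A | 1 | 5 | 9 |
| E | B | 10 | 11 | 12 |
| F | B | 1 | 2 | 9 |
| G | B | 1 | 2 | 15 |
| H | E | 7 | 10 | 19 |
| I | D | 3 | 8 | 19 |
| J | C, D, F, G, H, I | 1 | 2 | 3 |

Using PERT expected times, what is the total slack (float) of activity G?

te_A = (6 + 4·8 + 22)/6 = 60/6 = 10
te_B = (1 + 4·5 + 15)/6 = 36/6 = 6
te_C = (9 + 4·12 + 15)/6 = 72/6 = 12
te_D = (1 + 4·5 + 9)/6 = 30/6 = 5
te_E = (10 + 4·11 + 12)/6 = 66/6 = 11
te_F = (1 + 4·2 + 9)/6 = 18/6 = 3
te_G = (1 + 4·2 + 15)/6 = 24/6 = 4
te_H = (7 + 4·10 + 19)/6 = 66/6 = 11
te_I = (3 + 4·8 + 19)/6 = 54/6 = 9
te_J = (1 + 4·2 + 3)/6 = 12/6 = 2

Forward pass:
ES_A = 0; EF_A = 10
ES_B = 10; EF_B = 10+6 = 16
ES_C = 10; EF_C = 10+12 = 22
ES_D = 10; EF_D = 10+5 = 15
ES_E = 16; EF_E = 16+11 = 27
ES_F = 16; EF_F = 16+3 = 19
ES_G = 16; EF_G = 16+4 = 20
ES_H = 27; EF_H = 27+11 = 38
ES_I = 15; EF_I = 15+9 = 24
ES_J = max(EF_C=22, EF_D=15, EF_F=19, EF_G=20, EF_H=38, EF_I=24) = 38; EF_J = 38+2 = 40
Expected project duration μ = 40 weeks. Critical path: A → B → E → H → J.

Backward pass:
LF_J = 40; LS_J = 40−2 = 38
LF_I = LS_J = 38; LS_I = 38−9 = 29
LF_H = LS_J = 38; LS_H = 38−11 = 27
LF_G = LS_J = 38; LS_G = 38−4 = 34
LF_F = LS_J = 38; LS_F = 38−3 = 35
LF_E = LS_H = 27; LS_E = 27−11 = 16
LF_D = min(LS_I=29, LS_J=38) = 29; LS_D = 29−5 = 24
LF_C = LS_J = 38; LS_C = 38−12 = 26
LF_B = min(LS_E=16, LS_F=35, LS_G=34) = 16; LS_B = 16−6 = 10
LF_A = min(LS_B=10, LS_C=26, LS_D=24) = 10; LS_A = 10−10 = 0
Slack_G = LS_G − ES_G = 34 − 16 = 18

18 weeks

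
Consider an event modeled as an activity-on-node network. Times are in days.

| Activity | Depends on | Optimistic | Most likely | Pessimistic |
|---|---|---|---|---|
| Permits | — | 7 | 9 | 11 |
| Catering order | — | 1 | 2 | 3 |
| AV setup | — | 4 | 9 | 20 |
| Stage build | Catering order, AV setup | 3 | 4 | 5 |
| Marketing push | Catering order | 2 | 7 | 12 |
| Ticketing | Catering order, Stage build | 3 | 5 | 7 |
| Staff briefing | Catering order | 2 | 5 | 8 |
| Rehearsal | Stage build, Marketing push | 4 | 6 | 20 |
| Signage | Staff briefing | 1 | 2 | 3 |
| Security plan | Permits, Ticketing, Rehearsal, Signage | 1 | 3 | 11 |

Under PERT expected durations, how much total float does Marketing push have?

te_Permits = (7 + 4·9 + 11)/6 = 54/6 = 9
te_Catering order = (1 + 4·2 + 3)/6 = 12/6 = 2
te_AV setup = (4 + 4·9 + 20)/6 = 60/6 = 10
te_Stage build = (3 + 4·4 + 5)/6 = 24/6 = 4
te_Marketing push = (2 + 4·7 + 12)/6 = 42/6 = 7
te_Ticketing = (3 + 4·5 + 7)/6 = 30/6 = 5
te_Staff briefing = (2 + 4·5 + 8)/6 = 30/6 = 5
te_Rehearsal = (4 + 4·6 + 20)/6 = 48/6 = 8
te_Signage = (1 + 4·2 + 3)/6 = 12/6 = 2
te_Security plan = (1 + 4·3 + 11)/6 = 24/6 = 4

Forward pass:
ES_Permits = 0; EF_Permits = 9
ES_Catering order = 0; EF_Catering order = 2
ES_AV setup = 0; EF_AV setup = 10
ES_Stage build = max(EF_Catering order=2, EF_AV setup=10) = 10; EF_Stage build = 10+4 = 14
ES_Marketing push = 2; EF_Marketing push = 2+7 = 9
ES_Ticketing = max(EF_Catering order=2, EF_Stage build=14) = 14; EF_Ticketing = 14+5 = 19
ES_Staff briefing = 2; EF_Staff briefing = 2+5 = 7
ES_Rehearsal = max(EF_Stage build=14, EF_Marketing push=9) = 14; EF_Rehearsal = 14+8 = 22
ES_Signage = 7; EF_Signage = 7+2 = 9
ES_Security plan = max(EF_Permits=9, EF_Ticketing=19, EF_Rehearsal=22, EF_Signage=9) = 22; EF_Security plan = 22+4 = 26
Expected project duration μ = 26 days. Critical path: AV setup → Stage build → Rehearsal → Security plan.

Backward pass:
LF_Security plan = 26; LS_Security plan = 26−4 = 22
LF_Signage = LS_Security plan = 22; LS_Signage = 22−2 = 20
LF_Rehearsal = LS_Security plan = 22; LS_Rehearsal = 22−8 = 14
LF_Staff briefing = LS_Signage = 20; LS_Staff briefing = 20−5 = 15
LF_Ticketing = LS_Security plan = 22; LS_Ticketing = 22−5 = 17
LF_Marketing push = LS_Rehearsal = 14; LS_Marketing push = 14−7 = 7
LF_Stage build = min(LS_Ticketing=17, LS_Rehearsal=14) = 14; LS_Stage build = 14−4 = 10
LF_AV setup = LS_Stage build = 10; LS_AV setup = 10−10 = 0
LF_Catering order = min(LS_Stage build=10, LS_Marketing push=7, LS_Ticketing=17, LS_Staff briefing=15) = 7; LS_Catering order = 7−2 = 5
LF_Permits = LS_Security plan = 22; LS_Permits = 22−9 = 13
Slack_Marketing push = LS_Marketing push − ES_Marketing push = 7 − 2 = 5

5 days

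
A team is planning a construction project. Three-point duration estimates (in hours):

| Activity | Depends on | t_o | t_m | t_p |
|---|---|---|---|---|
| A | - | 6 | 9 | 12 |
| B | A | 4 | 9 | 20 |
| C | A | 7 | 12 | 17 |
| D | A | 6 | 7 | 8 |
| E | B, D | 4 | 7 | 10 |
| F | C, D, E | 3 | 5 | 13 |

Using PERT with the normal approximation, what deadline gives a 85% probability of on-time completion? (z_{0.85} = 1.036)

te_A = (6 + 4·9 + 12)/6 = 54/6 = 9; σ²_A = ((12−6)/6)² = 1.000
te_B = (4 + 4·9 + 20)/6 = 60/6 = 10; σ²_B = ((20−4)/6)² = 7.111
te_C = (7 + 4·12 + 17)/6 = 72/6 = 12; σ²_C = ((17−7)/6)² = 2.778
te_D = (6 + 4·7 + 8)/6 = 42/6 = 7; σ²_D = ((8−6)/6)² = 0.111
te_E = (4 + 4·7 + 10)/6 = 42/6 = 7; σ²_E = ((10−4)/6)² = 1.000
te_F = (3 + 4·5 + 13)/6 = 36/6 = 6; σ²_F = ((13−3)/6)² = 2.778

Forward pass:
ES_A = 0; EF_A = 9
ES_B = 9; EF_B = 9+10 = 19
ES_C = 9; EF_C = 9+12 = 21
ES_D = 9; EF_D = 9+7 = 16
ES_E = max(EF_B=19, EF_D=16) = 19; EF_E = 19+7 = 26
ES_F = max(EF_C=21, EF_D=16, EF_E=26) = 26; EF_F = 26+6 = 32
Expected project duration μ = 32 hours. Critical path: A → B → E → F.

Variance along critical path = 1.000 + 7.111 + 1.000 + 2.778 = 11.889; σ = 3.448 hours.
D = μ + z·σ = 32 + 1.036·3.448 = 35.6 hours

35.6 hours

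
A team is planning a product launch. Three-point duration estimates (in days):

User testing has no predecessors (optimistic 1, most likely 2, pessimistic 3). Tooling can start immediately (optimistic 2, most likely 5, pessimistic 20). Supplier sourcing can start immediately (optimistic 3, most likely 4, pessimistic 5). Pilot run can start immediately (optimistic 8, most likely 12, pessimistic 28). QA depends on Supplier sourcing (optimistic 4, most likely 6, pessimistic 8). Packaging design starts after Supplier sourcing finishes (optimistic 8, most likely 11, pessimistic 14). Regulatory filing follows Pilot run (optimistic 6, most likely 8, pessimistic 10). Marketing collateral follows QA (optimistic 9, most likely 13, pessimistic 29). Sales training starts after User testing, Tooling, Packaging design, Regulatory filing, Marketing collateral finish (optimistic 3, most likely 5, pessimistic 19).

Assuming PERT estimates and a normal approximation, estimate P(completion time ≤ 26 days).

te_User testing = (1 + 4·2 + 3)/6 = 12/6 = 2; σ²_User testing = ((3−1)/6)² = 0.111
te_Tooling = (2 + 4·5 + 20)/6 = 42/6 = 7; σ²_Tooling = ((20−2)/6)² = 9.000
te_Supplier sourcing = (3 + 4·4 + 5)/6 = 24/6 = 4; σ²_Supplier sourcing = ((5−3)/6)² = 0.111
te_Pilot run = (8 + 4·12 + 28)/6 = 84/6 = 14; σ²_Pilot run = ((28−8)/6)² = 11.111
te_QA = (4 + 4·6 + 8)/6 = 36/6 = 6; σ²_QA = ((8−4)/6)² = 0.444
te_Packaging design = (8 + 4·11 + 14)/6 = 66/6 = 11; σ²_Packaging design = ((14−8)/6)² = 1.000
te_Regulatory filing = (6 + 4·8 + 10)/6 = 48/6 = 8; σ²_Regulatory filing = ((10−6)/6)² = 0.444
te_Marketing collateral = (9 + 4·13 + 29)/6 = 90/6 = 15; σ²_Marketing collateral = ((29−9)/6)² = 11.111
te_Sales training = (3 + 4·5 + 19)/6 = 42/6 = 7; σ²_Sales training = ((19−3)/6)² = 7.111

Forward pass:
ES_User testing = 0; EF_User testing = 2
ES_Tooling = 0; EF_Tooling = 7
ES_Supplier sourcing = 0; EF_Supplier sourcing = 4
ES_Pilot run = 0; EF_Pilot run = 14
ES_QA = 4; EF_QA = 4+6 = 10
ES_Packaging design = 4; EF_Packaging design = 4+11 = 15
ES_Regulatory filing = 14; EF_Regulatory filing = 14+8 = 22
ES_Marketing collateral = 10; EF_Marketing collateral = 10+15 = 25
ES_Sales training = max(EF_User testing=2, EF_Tooling=7, EF_Packaging design=15, EF_Regulatory filing=22, EF_Marketing collateral=25) = 25; EF_Sales training = 25+7 = 32
Expected project duration μ = 32 days. Critical path: Supplier sourcing → QA → Marketing collateral → Sales training.

Variance along critical path = 0.111 + 0.444 + 11.111 + 7.111 = 18.778; σ = √18.778 = 4.333 days.
Z = (26 − 32) / 4.333 = -1.385
P(T ≤ 26) = Φ(-1.385) ≈ 0.083

0.083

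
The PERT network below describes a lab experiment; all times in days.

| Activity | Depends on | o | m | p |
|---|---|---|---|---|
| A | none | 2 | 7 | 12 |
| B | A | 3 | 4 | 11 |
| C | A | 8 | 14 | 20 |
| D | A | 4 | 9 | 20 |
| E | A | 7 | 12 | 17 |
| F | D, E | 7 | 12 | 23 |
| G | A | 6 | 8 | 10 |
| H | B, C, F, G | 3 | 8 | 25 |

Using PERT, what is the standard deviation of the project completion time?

te_A = (2 + 4·7 + 12)/6 = 42/6 = 7; σ²_A = ((12−2)/6)² = 2.778
te_B = (3 + 4·4 + 11)/6 = 30/6 = 5; σ²_B = ((11−3)/6)² = 1.778
te_C = (8 + 4·14 + 20)/6 = 84/6 = 14; σ²_C = ((20−8)/6)² = 4.000
te_D = (4 + 4·9 + 20)/6 = 60/6 = 10; σ²_D = ((20−4)/6)² = 7.111
te_E = (7 + 4·12 + 17)/6 = 72/6 = 12; σ²_E = ((17−7)/6)² = 2.778
te_F = (7 + 4·12 + 23)/6 = 78/6 = 13; σ²_F = ((23−7)/6)² = 7.111
te_G = (6 + 4·8 + 10)/6 = 48/6 = 8; σ²_G = ((10−6)/6)² = 0.444
te_H = (3 + 4·8 + 25)/6 = 60/6 = 10; σ²_H = ((25−3)/6)² = 13.444

Forward pass:
ES_A = 0; EF_A = 7
ES_B = 7; EF_B = 7+5 = 12
ES_C = 7; EF_C = 7+14 = 21
ES_D = 7; EF_D = 7+10 = 17
ES_E = 7; EF_E = 7+12 = 19
ES_F = max(EF_D=17, EF_E=19) = 19; EF_F = 19+13 = 32
ES_G = 7; EF_G = 7+8 = 15
ES_H = max(EF_B=12, EF_C=21, EF_F=32, EF_G=15) = 32; EF_H = 32+10 = 42
Expected project duration μ = 42 days. Critical path: A → E → F → H.

Variance along critical path = 2.778 + 2.778 + 7.111 + 13.444 = 26.111
σ = √26.111 = 5.110 days

5.11 days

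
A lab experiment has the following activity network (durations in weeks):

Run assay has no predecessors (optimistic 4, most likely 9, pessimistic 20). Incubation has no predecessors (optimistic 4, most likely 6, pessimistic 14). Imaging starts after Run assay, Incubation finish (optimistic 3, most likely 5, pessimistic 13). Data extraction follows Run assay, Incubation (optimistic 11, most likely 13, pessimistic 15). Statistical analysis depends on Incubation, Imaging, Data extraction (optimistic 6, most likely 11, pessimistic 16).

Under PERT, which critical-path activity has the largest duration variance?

te_Run assay = (4 + 4·9 + 20)/6 = 60/6 = 10; σ²_Run assay = ((20−4)/6)² = 7.111
te_Incubation = (4 + 4·6 + 14)/6 = 42/6 = 7; σ²_Incubation = ((14−4)/6)² = 2.778
te_Imaging = (3 + 4·5 + 13)/6 = 36/6 = 6; σ²_Imaging = ((13−3)/6)² = 2.778
te_Data extraction = (11 + 4·13 + 15)/6 = 78/6 = 13; σ²_Data extraction = ((15−11)/6)² = 0.444
te_Statistical analysis = (6 + 4·11 + 16)/6 = 66/6 = 11; σ²_Statistical analysis = ((16−6)/6)² = 2.778

Forward pass:
ES_Run assay = 0; EF_Run assay = 10
ES_Incubation = 0; EF_Incubation = 7
ES_Imaging = max(EF_Run assay=10, EF_Incubation=7) = 10; EF_Imaging = 10+6 = 16
ES_Data extraction = max(EF_Run assay=10, EF_Incubation=7) = 10; EF_Data extraction = 10+13 = 23
ES_Statistical analysis = max(EF_Incubation=7, EF_Imaging=16, EF_Data extraction=23) = 23; EF_Statistical analysis = 23+11 = 34
Expected project duration μ = 34 weeks. Critical path: Run assay → Data extraction → Statistical analysis.

Variances on critical path: σ²_Run assay=7.111, σ²_Data extraction=0.444, σ²_Statistical analysis=2.778.
Largest is σ²_Run assay = 7.111.

Run assay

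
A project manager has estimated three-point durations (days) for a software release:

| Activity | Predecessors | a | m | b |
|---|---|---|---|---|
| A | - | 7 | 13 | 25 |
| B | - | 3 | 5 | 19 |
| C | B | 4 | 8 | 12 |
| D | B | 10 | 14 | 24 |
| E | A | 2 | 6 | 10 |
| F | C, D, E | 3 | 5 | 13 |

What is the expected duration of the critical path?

te_A = (7 + 4·13 + 25)/6 = 84/6 = 14
te_B = (3 + 4·5 + 19)/6 = 42/6 = 7
te_C = (4 + 4·8 + 12)/6 = 48/6 = 8
te_D = (10 + 4·14 + 24)/6 = 90/6 = 15
te_E = (2 + 4·6 + 10)/6 = 36/6 = 6
te_F = (3 + 4·5 + 13)/6 = 36/6 = 6

Forward pass:
ES_A = 0; EF_A = 14
ES_B = 0; EF_B = 7
ES_C = 7; EF_C = 7+8 = 15
ES_D = 7; EF_D = 7+15 = 22
ES_E = 14; EF_E = 14+6 = 20
ES_F = max(EF_C=15, EF_D=22, EF_E=20) = 22; EF_F = 22+6 = 28
Expected project duration μ = 28 days. Critical path: B → D → F.

28 days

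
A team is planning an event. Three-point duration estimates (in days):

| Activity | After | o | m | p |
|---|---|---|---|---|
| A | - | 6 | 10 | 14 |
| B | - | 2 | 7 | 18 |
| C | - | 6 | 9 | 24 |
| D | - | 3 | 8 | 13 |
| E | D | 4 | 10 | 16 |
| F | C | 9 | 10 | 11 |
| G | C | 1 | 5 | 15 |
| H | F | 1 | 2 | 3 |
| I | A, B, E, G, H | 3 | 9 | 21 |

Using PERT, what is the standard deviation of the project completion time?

4.27 days

te_A = (6 + 4·10 + 14)/6 = 60/6 = 10; σ²_A = ((14−6)/6)² = 1.778
te_B = (2 + 4·7 + 18)/6 = 48/6 = 8; σ²_B = ((18−2)/6)² = 7.111
te_C = (6 + 4·9 + 24)/6 = 66/6 = 11; σ²_C = ((24−6)/6)² = 9.000
te_D = (3 + 4·8 + 13)/6 = 48/6 = 8; σ²_D = ((13−3)/6)² = 2.778
te_E = (4 + 4·10 + 16)/6 = 60/6 = 10; σ²_E = ((16−4)/6)² = 4.000
te_F = (9 + 4·10 + 11)/6 = 60/6 = 10; σ²_F = ((11−9)/6)² = 0.111
te_G = (1 + 4·5 + 15)/6 = 36/6 = 6; σ²_G = ((15−1)/6)² = 5.444
te_H = (1 + 4·2 + 3)/6 = 12/6 = 2; σ²_H = ((3−1)/6)² = 0.111
te_I = (3 + 4·9 + 21)/6 = 60/6 = 10; σ²_I = ((21−3)/6)² = 9.000

Forward pass:
ES_A = 0; EF_A = 10
ES_B = 0; EF_B = 8
ES_C = 0; EF_C = 11
ES_D = 0; EF_D = 8
ES_E = 8; EF_E = 8+10 = 18
ES_F = 11; EF_F = 11+10 = 21
ES_G = 11; EF_G = 11+6 = 17
ES_H = 21; EF_H = 21+2 = 23
ES_I = max(EF_A=10, EF_B=8, EF_E=18, EF_G=17, EF_H=23) = 23; EF_I = 23+10 = 33
Expected project duration μ = 33 days. Critical path: C → F → H → I.

Variance along critical path = 9.000 + 0.111 + 0.111 + 9.000 = 18.222
σ = √18.222 = 4.269 days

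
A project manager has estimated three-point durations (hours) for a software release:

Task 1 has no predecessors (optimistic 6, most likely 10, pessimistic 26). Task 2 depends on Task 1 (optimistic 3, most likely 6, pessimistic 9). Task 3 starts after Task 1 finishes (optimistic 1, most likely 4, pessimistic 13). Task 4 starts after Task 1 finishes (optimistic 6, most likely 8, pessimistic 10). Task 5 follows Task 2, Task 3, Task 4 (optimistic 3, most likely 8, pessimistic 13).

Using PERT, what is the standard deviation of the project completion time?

te_Task 1 = (6 + 4·10 + 26)/6 = 72/6 = 12; σ²_Task 1 = ((26−6)/6)² = 11.111
te_Task 2 = (3 + 4·6 + 9)/6 = 36/6 = 6; σ²_Task 2 = ((9−3)/6)² = 1.000
te_Task 3 = (1 + 4·4 + 13)/6 = 30/6 = 5; σ²_Task 3 = ((13−1)/6)² = 4.000
te_Task 4 = (6 + 4·8 + 10)/6 = 48/6 = 8; σ²_Task 4 = ((10−6)/6)² = 0.444
te_Task 5 = (3 + 4·8 + 13)/6 = 48/6 = 8; σ²_Task 5 = ((13−3)/6)² = 2.778

Forward pass:
ES_Task 1 = 0; EF_Task 1 = 12
ES_Task 2 = 12; EF_Task 2 = 12+6 = 18
ES_Task 3 = 12; EF_Task 3 = 12+5 = 17
ES_Task 4 = 12; EF_Task 4 = 12+8 = 20
ES_Task 5 = max(EF_Task 2=18, EF_Task 3=17, EF_Task 4=20) = 20; EF_Task 5 = 20+8 = 28
Expected project duration μ = 28 hours. Critical path: Task 1 → Task 4 → Task 5.

Variance along critical path = 11.111 + 0.444 + 2.778 = 14.333
σ = √14.333 = 3.786 hours

3.79 hours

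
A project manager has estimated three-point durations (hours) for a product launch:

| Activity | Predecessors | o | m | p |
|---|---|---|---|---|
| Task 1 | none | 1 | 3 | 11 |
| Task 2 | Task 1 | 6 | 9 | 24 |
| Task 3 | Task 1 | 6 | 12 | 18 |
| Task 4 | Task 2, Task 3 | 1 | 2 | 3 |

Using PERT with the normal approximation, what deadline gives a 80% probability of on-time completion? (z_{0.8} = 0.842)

te_Task 1 = (1 + 4·3 + 11)/6 = 24/6 = 4; σ²_Task 1 = ((11−1)/6)² = 2.778
te_Task 2 = (6 + 4·9 + 24)/6 = 66/6 = 11; σ²_Task 2 = ((24−6)/6)² = 9.000
te_Task 3 = (6 + 4·12 + 18)/6 = 72/6 = 12; σ²_Task 3 = ((18−6)/6)² = 4.000
te_Task 4 = (1 + 4·2 + 3)/6 = 12/6 = 2; σ²_Task 4 = ((3−1)/6)² = 0.111

Forward pass:
ES_Task 1 = 0; EF_Task 1 = 4
ES_Task 2 = 4; EF_Task 2 = 4+11 = 15
ES_Task 3 = 4; EF_Task 3 = 4+12 = 16
ES_Task 4 = max(EF_Task 2=15, EF_Task 3=16) = 16; EF_Task 4 = 16+2 = 18
Expected project duration μ = 18 hours. Critical path: Task 1 → Task 3 → Task 4.

Variance along critical path = 2.778 + 4.000 + 0.111 = 6.889; σ = 2.625 hours.
D = μ + z·σ = 18 + 0.842·2.625 = 20.2 hours

20.2 hours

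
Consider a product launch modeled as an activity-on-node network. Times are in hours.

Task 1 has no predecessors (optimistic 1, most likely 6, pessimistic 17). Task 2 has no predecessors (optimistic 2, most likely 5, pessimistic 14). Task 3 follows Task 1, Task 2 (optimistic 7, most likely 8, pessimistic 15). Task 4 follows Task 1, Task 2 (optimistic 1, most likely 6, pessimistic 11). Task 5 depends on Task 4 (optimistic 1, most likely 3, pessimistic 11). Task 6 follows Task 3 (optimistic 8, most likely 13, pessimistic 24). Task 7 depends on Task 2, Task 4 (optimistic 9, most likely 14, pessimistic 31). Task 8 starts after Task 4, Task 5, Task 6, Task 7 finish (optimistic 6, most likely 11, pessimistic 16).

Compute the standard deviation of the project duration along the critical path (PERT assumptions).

te_Task 1 = (1 + 4·6 + 17)/6 = 42/6 = 7; σ²_Task 1 = ((17−1)/6)² = 7.111
te_Task 2 = (2 + 4·5 + 14)/6 = 36/6 = 6; σ²_Task 2 = ((14−2)/6)² = 4.000
te_Task 3 = (7 + 4·8 + 15)/6 = 54/6 = 9; σ²_Task 3 = ((15−7)/6)² = 1.778
te_Task 4 = (1 + 4·6 + 11)/6 = 36/6 = 6; σ²_Task 4 = ((11−1)/6)² = 2.778
te_Task 5 = (1 + 4·3 + 11)/6 = 24/6 = 4; σ²_Task 5 = ((11−1)/6)² = 2.778
te_Task 6 = (8 + 4·13 + 24)/6 = 84/6 = 14; σ²_Task 6 = ((24−8)/6)² = 7.111
te_Task 7 = (9 + 4·14 + 31)/6 = 96/6 = 16; σ²_Task 7 = ((31−9)/6)² = 13.444
te_Task 8 = (6 + 4·11 + 16)/6 = 66/6 = 11; σ²_Task 8 = ((16−6)/6)² = 2.778

Forward pass:
ES_Task 1 = 0; EF_Task 1 = 7
ES_Task 2 = 0; EF_Task 2 = 6
ES_Task 3 = max(EF_Task 1=7, EF_Task 2=6) = 7; EF_Task 3 = 7+9 = 16
ES_Task 4 = max(EF_Task 1=7, EF_Task 2=6) = 7; EF_Task 4 = 7+6 = 13
ES_Task 5 = 13; EF_Task 5 = 13+4 = 17
ES_Task 6 = 16; EF_Task 6 = 16+14 = 30
ES_Task 7 = max(EF_Task 2=6, EF_Task 4=13) = 13; EF_Task 7 = 13+16 = 29
ES_Task 8 = max(EF_Task 4=13, EF_Task 5=17, EF_Task 6=30, EF_Task 7=29) = 30; EF_Task 8 = 30+11 = 41
Expected project duration μ = 41 hours. Critical path: Task 1 → Task 3 → Task 6 → Task 8.

Variance along critical path = 7.111 + 1.778 + 7.111 + 2.778 = 18.778
σ = √18.778 = 4.333 hours

4.33 hours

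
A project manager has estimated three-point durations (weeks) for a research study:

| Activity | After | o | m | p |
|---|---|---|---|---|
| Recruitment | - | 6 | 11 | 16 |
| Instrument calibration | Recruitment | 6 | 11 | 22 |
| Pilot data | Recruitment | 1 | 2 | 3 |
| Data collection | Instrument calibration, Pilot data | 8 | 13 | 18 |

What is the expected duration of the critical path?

36 weeks

te_Recruitment = (6 + 4·11 + 16)/6 = 66/6 = 11
te_Instrument calibration = (6 + 4·11 + 22)/6 = 72/6 = 12
te_Pilot data = (1 + 4·2 + 3)/6 = 12/6 = 2
te_Data collection = (8 + 4·13 + 18)/6 = 78/6 = 13

Forward pass:
ES_Recruitment = 0; EF_Recruitment = 11
ES_Instrument calibration = 11; EF_Instrument calibration = 11+12 = 23
ES_Pilot data = 11; EF_Pilot data = 11+2 = 13
ES_Data collection = max(EF_Instrument calibration=23, EF_Pilot data=13) = 23; EF_Data collection = 23+13 = 36
Expected project duration μ = 36 weeks. Critical path: Recruitment → Instrument calibration → Data collection.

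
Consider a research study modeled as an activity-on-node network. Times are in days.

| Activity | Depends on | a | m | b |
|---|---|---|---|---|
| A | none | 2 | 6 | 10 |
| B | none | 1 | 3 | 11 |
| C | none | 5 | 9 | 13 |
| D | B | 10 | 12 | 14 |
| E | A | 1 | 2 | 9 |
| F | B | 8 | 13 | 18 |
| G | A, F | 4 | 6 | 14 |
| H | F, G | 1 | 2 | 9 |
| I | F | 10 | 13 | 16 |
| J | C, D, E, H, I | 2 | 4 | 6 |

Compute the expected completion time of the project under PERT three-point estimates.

te_A = (2 + 4·6 + 10)/6 = 36/6 = 6
te_B = (1 + 4·3 + 11)/6 = 24/6 = 4
te_C = (5 + 4·9 + 13)/6 = 54/6 = 9
te_D = (10 + 4·12 + 14)/6 = 72/6 = 12
te_E = (1 + 4·2 + 9)/6 = 18/6 = 3
te_F = (8 + 4·13 + 18)/6 = 78/6 = 13
te_G = (4 + 4·6 + 14)/6 = 42/6 = 7
te_H = (1 + 4·2 + 9)/6 = 18/6 = 3
te_I = (10 + 4·13 + 16)/6 = 78/6 = 13
te_J = (2 + 4·4 + 6)/6 = 24/6 = 4

Forward pass:
ES_A = 0; EF_A = 6
ES_B = 0; EF_B = 4
ES_C = 0; EF_C = 9
ES_D = 4; EF_D = 4+12 = 16
ES_E = 6; EF_E = 6+3 = 9
ES_F = 4; EF_F = 4+13 = 17
ES_G = max(EF_A=6, EF_F=17) = 17; EF_G = 17+7 = 24
ES_H = max(EF_F=17, EF_G=24) = 24; EF_H = 24+3 = 27
ES_I = 17; EF_I = 17+13 = 30
ES_J = max(EF_C=9, EF_D=16, EF_E=9, EF_H=27, EF_I=30) = 30; EF_J = 30+4 = 34
Expected project duration μ = 34 days. Critical path: B → F → I → J.

34 days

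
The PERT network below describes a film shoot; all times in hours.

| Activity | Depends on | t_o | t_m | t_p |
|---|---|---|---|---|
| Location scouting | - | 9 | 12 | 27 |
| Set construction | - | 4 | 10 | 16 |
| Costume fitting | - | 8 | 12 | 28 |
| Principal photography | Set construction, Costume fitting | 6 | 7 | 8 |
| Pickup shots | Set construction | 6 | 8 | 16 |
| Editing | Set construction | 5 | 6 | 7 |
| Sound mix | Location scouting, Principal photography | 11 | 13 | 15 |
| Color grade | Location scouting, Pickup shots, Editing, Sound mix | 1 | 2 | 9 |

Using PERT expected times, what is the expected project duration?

37 hours

te_Location scouting = (9 + 4·12 + 27)/6 = 84/6 = 14
te_Set construction = (4 + 4·10 + 16)/6 = 60/6 = 10
te_Costume fitting = (8 + 4·12 + 28)/6 = 84/6 = 14
te_Principal photography = (6 + 4·7 + 8)/6 = 42/6 = 7
te_Pickup shots = (6 + 4·8 + 16)/6 = 54/6 = 9
te_Editing = (5 + 4·6 + 7)/6 = 36/6 = 6
te_Sound mix = (11 + 4·13 + 15)/6 = 78/6 = 13
te_Color grade = (1 + 4·2 + 9)/6 = 18/6 = 3

Forward pass:
ES_Location scouting = 0; EF_Location scouting = 14
ES_Set construction = 0; EF_Set construction = 10
ES_Costume fitting = 0; EF_Costume fitting = 14
ES_Principal photography = max(EF_Set construction=10, EF_Costume fitting=14) = 14; EF_Principal photography = 14+7 = 21
ES_Pickup shots = 10; EF_Pickup shots = 10+9 = 19
ES_Editing = 10; EF_Editing = 10+6 = 16
ES_Sound mix = max(EF_Location scouting=14, EF_Principal photography=21) = 21; EF_Sound mix = 21+13 = 34
ES_Color grade = max(EF_Location scouting=14, EF_Pickup shots=19, EF_Editing=16, EF_Sound mix=34) = 34; EF_Color grade = 34+3 = 37
Expected project duration μ = 37 hours. Critical path: Costume fitting → Principal photography → Sound mix → Color grade.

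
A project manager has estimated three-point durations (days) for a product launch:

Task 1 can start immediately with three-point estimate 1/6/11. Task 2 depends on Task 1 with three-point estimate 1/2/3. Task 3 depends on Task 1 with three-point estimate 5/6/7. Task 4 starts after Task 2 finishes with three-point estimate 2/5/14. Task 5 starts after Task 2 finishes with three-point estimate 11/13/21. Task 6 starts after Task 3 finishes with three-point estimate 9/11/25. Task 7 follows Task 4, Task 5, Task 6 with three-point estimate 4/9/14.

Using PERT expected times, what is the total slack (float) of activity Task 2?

3 days

te_Task 1 = (1 + 4·6 + 11)/6 = 36/6 = 6
te_Task 2 = (1 + 4·2 + 3)/6 = 12/6 = 2
te_Task 3 = (5 + 4·6 + 7)/6 = 36/6 = 6
te_Task 4 = (2 + 4·5 + 14)/6 = 36/6 = 6
te_Task 5 = (11 + 4·13 + 21)/6 = 84/6 = 14
te_Task 6 = (9 + 4·11 + 25)/6 = 78/6 = 13
te_Task 7 = (4 + 4·9 + 14)/6 = 54/6 = 9

Forward pass:
ES_Task 1 = 0; EF_Task 1 = 6
ES_Task 2 = 6; EF_Task 2 = 6+2 = 8
ES_Task 3 = 6; EF_Task 3 = 6+6 = 12
ES_Task 4 = 8; EF_Task 4 = 8+6 = 14
ES_Task 5 = 8; EF_Task 5 = 8+14 = 22
ES_Task 6 = 12; EF_Task 6 = 12+13 = 25
ES_Task 7 = max(EF_Task 4=14, EF_Task 5=22, EF_Task 6=25) = 25; EF_Task 7 = 25+9 = 34
Expected project duration μ = 34 days. Critical path: Task 1 → Task 3 → Task 6 → Task 7.

Backward pass:
LF_Task 7 = 34; LS_Task 7 = 34−9 = 25
LF_Task 6 = LS_Task 7 = 25; LS_Task 6 = 25−13 = 12
LF_Task 5 = LS_Task 7 = 25; LS_Task 5 = 25−14 = 11
LF_Task 4 = LS_Task 7 = 25; LS_Task 4 = 25−6 = 19
LF_Task 3 = LS_Task 6 = 12; LS_Task 3 = 12−6 = 6
LF_Task 2 = min(LS_Task 4=19, LS_Task 5=11) = 11; LS_Task 2 = 11−2 = 9
LF_Task 1 = min(LS_Task 2=9, LS_Task 3=6) = 6; LS_Task 1 = 6−6 = 0
Slack_Task 2 = LS_Task 2 − ES_Task 2 = 9 − 6 = 3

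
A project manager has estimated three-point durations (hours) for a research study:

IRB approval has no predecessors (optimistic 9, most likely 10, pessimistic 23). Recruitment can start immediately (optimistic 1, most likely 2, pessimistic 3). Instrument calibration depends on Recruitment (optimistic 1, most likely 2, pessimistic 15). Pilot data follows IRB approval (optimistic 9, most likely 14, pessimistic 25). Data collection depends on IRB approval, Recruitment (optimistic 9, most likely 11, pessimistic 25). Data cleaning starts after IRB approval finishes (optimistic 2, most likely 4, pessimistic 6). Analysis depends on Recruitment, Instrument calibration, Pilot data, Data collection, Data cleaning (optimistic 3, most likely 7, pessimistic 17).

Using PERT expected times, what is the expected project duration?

te_IRB approval = (9 + 4·10 + 23)/6 = 72/6 = 12
te_Recruitment = (1 + 4·2 + 3)/6 = 12/6 = 2
te_Instrument calibration = (1 + 4·2 + 15)/6 = 24/6 = 4
te_Pilot data = (9 + 4·14 + 25)/6 = 90/6 = 15
te_Data collection = (9 + 4·11 + 25)/6 = 78/6 = 13
te_Data cleaning = (2 + 4·4 + 6)/6 = 24/6 = 4
te_Analysis = (3 + 4·7 + 17)/6 = 48/6 = 8

Forward pass:
ES_IRB approval = 0; EF_IRB approval = 12
ES_Recruitment = 0; EF_Recruitment = 2
ES_Instrument calibration = 2; EF_Instrument calibration = 2+4 = 6
ES_Pilot data = 12; EF_Pilot data = 12+15 = 27
ES_Data collection = max(EF_IRB approval=12, EF_Recruitment=2) = 12; EF_Data collection = 12+13 = 25
ES_Data cleaning = 12; EF_Data cleaning = 12+4 = 16
ES_Analysis = max(EF_Recruitment=2, EF_Instrument calibration=6, EF_Pilot data=27, EF_Data collection=25, EF_Data cleaning=16) = 27; EF_Analysis = 27+8 = 35
Expected project duration μ = 35 hours. Critical path: IRB approval → Pilot data → Analysis.

35 hours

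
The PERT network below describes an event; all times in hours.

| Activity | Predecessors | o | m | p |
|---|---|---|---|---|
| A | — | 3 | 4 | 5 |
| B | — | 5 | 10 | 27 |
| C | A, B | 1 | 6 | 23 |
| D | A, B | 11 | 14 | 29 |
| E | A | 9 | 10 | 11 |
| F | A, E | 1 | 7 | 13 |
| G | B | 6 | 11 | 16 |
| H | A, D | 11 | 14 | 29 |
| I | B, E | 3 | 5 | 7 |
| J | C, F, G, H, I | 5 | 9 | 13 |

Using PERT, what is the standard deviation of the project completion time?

te_A = (3 + 4·4 + 5)/6 = 24/6 = 4; σ²_A = ((5−3)/6)² = 0.111
te_B = (5 + 4·10 + 27)/6 = 72/6 = 12; σ²_B = ((27−5)/6)² = 13.444
te_C = (1 + 4·6 + 23)/6 = 48/6 = 8; σ²_C = ((23−1)/6)² = 13.444
te_D = (11 + 4·14 + 29)/6 = 96/6 = 16; σ²_D = ((29−11)/6)² = 9.000
te_E = (9 + 4·10 + 11)/6 = 60/6 = 10; σ²_E = ((11−9)/6)² = 0.111
te_F = (1 + 4·7 + 13)/6 = 42/6 = 7; σ²_F = ((13−1)/6)² = 4.000
te_G = (6 + 4·11 + 16)/6 = 66/6 = 11; σ²_G = ((16−6)/6)² = 2.778
te_H = (11 + 4·14 + 29)/6 = 96/6 = 16; σ²_H = ((29−11)/6)² = 9.000
te_I = (3 + 4·5 + 7)/6 = 30/6 = 5; σ²_I = ((7−3)/6)² = 0.444
te_J = (5 + 4·9 + 13)/6 = 54/6 = 9; σ²_J = ((13−5)/6)² = 1.778

Forward pass:
ES_A = 0; EF_A = 4
ES_B = 0; EF_B = 12
ES_C = max(EF_A=4, EF_B=12) = 12; EF_C = 12+8 = 20
ES_D = max(EF_A=4, EF_B=12) = 12; EF_D = 12+16 = 28
ES_E = 4; EF_E = 4+10 = 14
ES_F = max(EF_A=4, EF_E=14) = 14; EF_F = 14+7 = 21
ES_G = 12; EF_G = 12+11 = 23
ES_H = max(EF_A=4, EF_D=28) = 28; EF_H = 28+16 = 44
ES_I = max(EF_B=12, EF_E=14) = 14; EF_I = 14+5 = 19
ES_J = max(EF_C=20, EF_F=21, EF_G=23, EF_H=44, EF_I=19) = 44; EF_J = 44+9 = 53
Expected project duration μ = 53 hours. Critical path: B → D → H → J.

Variance along critical path = 13.444 + 9.000 + 9.000 + 1.778 = 33.222
σ = √33.222 = 5.764 hours

5.76 hours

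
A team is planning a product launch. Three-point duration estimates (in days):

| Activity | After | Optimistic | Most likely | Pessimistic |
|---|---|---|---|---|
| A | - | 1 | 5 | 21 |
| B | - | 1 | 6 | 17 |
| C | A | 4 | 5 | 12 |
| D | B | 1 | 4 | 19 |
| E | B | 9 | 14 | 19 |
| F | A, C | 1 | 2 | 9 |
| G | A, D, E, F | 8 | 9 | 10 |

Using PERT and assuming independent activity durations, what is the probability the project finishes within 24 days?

0.029

te_A = (1 + 4·5 + 21)/6 = 42/6 = 7; σ²_A = ((21−1)/6)² = 11.111
te_B = (1 + 4·6 + 17)/6 = 42/6 = 7; σ²_B = ((17−1)/6)² = 7.111
te_C = (4 + 4·5 + 12)/6 = 36/6 = 6; σ²_C = ((12−4)/6)² = 1.778
te_D = (1 + 4·4 + 19)/6 = 36/6 = 6; σ²_D = ((19−1)/6)² = 9.000
te_E = (9 + 4·14 + 19)/6 = 84/6 = 14; σ²_E = ((19−9)/6)² = 2.778
te_F = (1 + 4·2 + 9)/6 = 18/6 = 3; σ²_F = ((9−1)/6)² = 1.778
te_G = (8 + 4·9 + 10)/6 = 54/6 = 9; σ²_G = ((10−8)/6)² = 0.111

Forward pass:
ES_A = 0; EF_A = 7
ES_B = 0; EF_B = 7
ES_C = 7; EF_C = 7+6 = 13
ES_D = 7; EF_D = 7+6 = 13
ES_E = 7; EF_E = 7+14 = 21
ES_F = max(EF_A=7, EF_C=13) = 13; EF_F = 13+3 = 16
ES_G = max(EF_A=7, EF_D=13, EF_E=21, EF_F=16) = 21; EF_G = 21+9 = 30
Expected project duration μ = 30 days. Critical path: B → E → G.

Variance along critical path = 7.111 + 2.778 + 0.111 = 10.000; σ = √10.000 = 3.162 days.
Z = (24 − 30) / 3.162 = -1.897
P(T ≤ 24) = Φ(-1.897) ≈ 0.029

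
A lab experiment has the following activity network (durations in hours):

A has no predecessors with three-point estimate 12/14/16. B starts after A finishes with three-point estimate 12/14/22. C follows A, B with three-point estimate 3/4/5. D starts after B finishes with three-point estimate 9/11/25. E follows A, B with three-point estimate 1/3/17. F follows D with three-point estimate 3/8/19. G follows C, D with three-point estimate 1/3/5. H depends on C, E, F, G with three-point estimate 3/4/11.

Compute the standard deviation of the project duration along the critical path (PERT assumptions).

te_A = (12 + 4·14 + 16)/6 = 84/6 = 14; σ²_A = ((16−12)/6)² = 0.444
te_B = (12 + 4·14 + 22)/6 = 90/6 = 15; σ²_B = ((22−12)/6)² = 2.778
te_C = (3 + 4·4 + 5)/6 = 24/6 = 4; σ²_C = ((5−3)/6)² = 0.111
te_D = (9 + 4·11 + 25)/6 = 78/6 = 13; σ²_D = ((25−9)/6)² = 7.111
te_E = (1 + 4·3 + 17)/6 = 30/6 = 5; σ²_E = ((17−1)/6)² = 7.111
te_F = (3 + 4·8 + 19)/6 = 54/6 = 9; σ²_F = ((19−3)/6)² = 7.111
te_G = (1 + 4·3 + 5)/6 = 18/6 = 3; σ²_G = ((5−1)/6)² = 0.444
te_H = (3 + 4·4 + 11)/6 = 30/6 = 5; σ²_H = ((11−3)/6)² = 1.778

Forward pass:
ES_A = 0; EF_A = 14
ES_B = 14; EF_B = 14+15 = 29
ES_C = max(EF_A=14, EF_B=29) = 29; EF_C = 29+4 = 33
ES_D = 29; EF_D = 29+13 = 42
ES_E = max(EF_A=14, EF_B=29) = 29; EF_E = 29+5 = 34
ES_F = 42; EF_F = 42+9 = 51
ES_G = max(EF_C=33, EF_D=42) = 42; EF_G = 42+3 = 45
ES_H = max(EF_C=33, EF_E=34, EF_F=51, EF_G=45) = 51; EF_H = 51+5 = 56
Expected project duration μ = 56 hours. Critical path: A → B → D → F → H.

Variance along critical path = 0.444 + 2.778 + 7.111 + 7.111 + 1.778 = 19.222
σ = √19.222 = 4.384 hours

4.38 hours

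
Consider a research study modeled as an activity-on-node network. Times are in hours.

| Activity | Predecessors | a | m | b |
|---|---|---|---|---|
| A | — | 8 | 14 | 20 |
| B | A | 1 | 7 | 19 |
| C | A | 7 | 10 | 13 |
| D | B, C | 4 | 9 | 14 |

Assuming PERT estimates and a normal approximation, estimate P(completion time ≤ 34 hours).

0.640

te_A = (8 + 4·14 + 20)/6 = 84/6 = 14; σ²_A = ((20−8)/6)² = 4.000
te_B = (1 + 4·7 + 19)/6 = 48/6 = 8; σ²_B = ((19−1)/6)² = 9.000
te_C = (7 + 4·10 + 13)/6 = 60/6 = 10; σ²_C = ((13−7)/6)² = 1.000
te_D = (4 + 4·9 + 14)/6 = 54/6 = 9; σ²_D = ((14−4)/6)² = 2.778

Forward pass:
ES_A = 0; EF_A = 14
ES_B = 14; EF_B = 14+8 = 22
ES_C = 14; EF_C = 14+10 = 24
ES_D = max(EF_B=22, EF_C=24) = 24; EF_D = 24+9 = 33
Expected project duration μ = 33 hours. Critical path: A → C → D.

Variance along critical path = 4.000 + 1.000 + 2.778 = 7.778; σ = √7.778 = 2.789 hours.
Z = (34 − 33) / 2.789 = 0.359
P(T ≤ 34) = Φ(0.359) ≈ 0.640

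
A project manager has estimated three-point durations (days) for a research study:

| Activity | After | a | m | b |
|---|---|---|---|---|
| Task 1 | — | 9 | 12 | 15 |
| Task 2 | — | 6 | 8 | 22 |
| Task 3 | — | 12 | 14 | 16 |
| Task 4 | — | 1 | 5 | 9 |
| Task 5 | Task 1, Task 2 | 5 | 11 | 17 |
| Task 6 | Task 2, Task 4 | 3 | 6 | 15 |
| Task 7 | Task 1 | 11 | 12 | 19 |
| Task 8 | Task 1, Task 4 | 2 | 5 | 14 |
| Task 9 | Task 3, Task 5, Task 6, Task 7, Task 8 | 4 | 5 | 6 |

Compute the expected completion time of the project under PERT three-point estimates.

te_Task 1 = (9 + 4·12 + 15)/6 = 72/6 = 12
te_Task 2 = (6 + 4·8 + 22)/6 = 60/6 = 10
te_Task 3 = (12 + 4·14 + 16)/6 = 84/6 = 14
te_Task 4 = (1 + 4·5 + 9)/6 = 30/6 = 5
te_Task 5 = (5 + 4·11 + 17)/6 = 66/6 = 11
te_Task 6 = (3 + 4·6 + 15)/6 = 42/6 = 7
te_Task 7 = (11 + 4·12 + 19)/6 = 78/6 = 13
te_Task 8 = (2 + 4·5 + 14)/6 = 36/6 = 6
te_Task 9 = (4 + 4·5 + 6)/6 = 30/6 = 5

Forward pass:
ES_Task 1 = 0; EF_Task 1 = 12
ES_Task 2 = 0; EF_Task 2 = 10
ES_Task 3 = 0; EF_Task 3 = 14
ES_Task 4 = 0; EF_Task 4 = 5
ES_Task 5 = max(EF_Task 1=12, EF_Task 2=10) = 12; EF_Task 5 = 12+11 = 23
ES_Task 6 = max(EF_Task 2=10, EF_Task 4=5) = 10; EF_Task 6 = 10+7 = 17
ES_Task 7 = 12; EF_Task 7 = 12+13 = 25
ES_Task 8 = max(EF_Task 1=12, EF_Task 4=5) = 12; EF_Task 8 = 12+6 = 18
ES_Task 9 = max(EF_Task 3=14, EF_Task 5=23, EF_Task 6=17, EF_Task 7=25, EF_Task 8=18) = 25; EF_Task 9 = 25+5 = 30
Expected project duration μ = 30 days. Critical path: Task 1 → Task 7 → Task 9.

30 days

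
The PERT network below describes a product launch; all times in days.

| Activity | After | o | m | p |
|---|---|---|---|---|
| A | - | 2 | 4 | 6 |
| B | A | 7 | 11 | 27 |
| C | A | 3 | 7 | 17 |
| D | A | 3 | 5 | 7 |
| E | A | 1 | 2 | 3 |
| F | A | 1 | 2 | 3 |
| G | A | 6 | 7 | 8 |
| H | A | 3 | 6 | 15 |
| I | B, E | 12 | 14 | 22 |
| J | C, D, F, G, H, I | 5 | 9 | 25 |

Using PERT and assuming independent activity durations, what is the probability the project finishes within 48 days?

te_A = (2 + 4·4 + 6)/6 = 24/6 = 4; σ²_A = ((6−2)/6)² = 0.444
te_B = (7 + 4·11 + 27)/6 = 78/6 = 13; σ²_B = ((27−7)/6)² = 11.111
te_C = (3 + 4·7 + 17)/6 = 48/6 = 8; σ²_C = ((17−3)/6)² = 5.444
te_D = (3 + 4·5 + 7)/6 = 30/6 = 5; σ²_D = ((7−3)/6)² = 0.444
te_E = (1 + 4·2 + 3)/6 = 12/6 = 2; σ²_E = ((3−1)/6)² = 0.111
te_F = (1 + 4·2 + 3)/6 = 12/6 = 2; σ²_F = ((3−1)/6)² = 0.111
te_G = (6 + 4·7 + 8)/6 = 42/6 = 7; σ²_G = ((8−6)/6)² = 0.111
te_H = (3 + 4·6 + 15)/6 = 42/6 = 7; σ²_H = ((15−3)/6)² = 4.000
te_I = (12 + 4·14 + 22)/6 = 90/6 = 15; σ²_I = ((22−12)/6)² = 2.778
te_J = (5 + 4·9 + 25)/6 = 66/6 = 11; σ²_J = ((25−5)/6)² = 11.111

Forward pass:
ES_A = 0; EF_A = 4
ES_B = 4; EF_B = 4+13 = 17
ES_C = 4; EF_C = 4+8 = 12
ES_D = 4; EF_D = 4+5 = 9
ES_E = 4; EF_E = 4+2 = 6
ES_F = 4; EF_F = 4+2 = 6
ES_G = 4; EF_G = 4+7 = 11
ES_H = 4; EF_H = 4+7 = 11
ES_I = max(EF_B=17, EF_E=6) = 17; EF_I = 17+15 = 32
ES_J = max(EF_C=12, EF_D=9, EF_F=6, EF_G=11, EF_H=11, EF_I=32) = 32; EF_J = 32+11 = 43
Expected project duration μ = 43 days. Critical path: A → B → I → J.

Variance along critical path = 0.444 + 11.111 + 2.778 + 11.111 = 25.444; σ = √25.444 = 5.044 days.
Z = (48 − 43) / 5.044 = 0.991
P(T ≤ 48) = Φ(0.991) ≈ 0.839

0.839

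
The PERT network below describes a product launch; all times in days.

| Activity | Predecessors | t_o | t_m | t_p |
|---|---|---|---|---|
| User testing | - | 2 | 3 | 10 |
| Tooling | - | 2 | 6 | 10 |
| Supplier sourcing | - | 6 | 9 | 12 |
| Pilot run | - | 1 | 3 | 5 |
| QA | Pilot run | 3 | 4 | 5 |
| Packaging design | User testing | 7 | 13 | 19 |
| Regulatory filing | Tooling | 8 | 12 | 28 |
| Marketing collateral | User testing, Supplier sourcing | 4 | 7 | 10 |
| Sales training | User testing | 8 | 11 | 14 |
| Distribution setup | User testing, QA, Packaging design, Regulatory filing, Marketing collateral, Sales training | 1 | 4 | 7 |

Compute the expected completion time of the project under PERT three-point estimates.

24 days

te_User testing = (2 + 4·3 + 10)/6 = 24/6 = 4
te_Tooling = (2 + 4·6 + 10)/6 = 36/6 = 6
te_Supplier sourcing = (6 + 4·9 + 12)/6 = 54/6 = 9
te_Pilot run = (1 + 4·3 + 5)/6 = 18/6 = 3
te_QA = (3 + 4·4 + 5)/6 = 24/6 = 4
te_Packaging design = (7 + 4·13 + 19)/6 = 78/6 = 13
te_Regulatory filing = (8 + 4·12 + 28)/6 = 84/6 = 14
te_Marketing collateral = (4 + 4·7 + 10)/6 = 42/6 = 7
te_Sales training = (8 + 4·11 + 14)/6 = 66/6 = 11
te_Distribution setup = (1 + 4·4 + 7)/6 = 24/6 = 4

Forward pass:
ES_User testing = 0; EF_User testing = 4
ES_Tooling = 0; EF_Tooling = 6
ES_Supplier sourcing = 0; EF_Supplier sourcing = 9
ES_Pilot run = 0; EF_Pilot run = 3
ES_QA = 3; EF_QA = 3+4 = 7
ES_Packaging design = 4; EF_Packaging design = 4+13 = 17
ES_Regulatory filing = 6; EF_Regulatory filing = 6+14 = 20
ES_Marketing collateral = max(EF_User testing=4, EF_Supplier sourcing=9) = 9; EF_Marketing collateral = 9+7 = 16
ES_Sales training = 4; EF_Sales training = 4+11 = 15
ES_Distribution setup = max(EF_User testing=4, EF_QA=7, EF_Packaging design=17, EF_Regulatory filing=20, EF_Marketing collateral=16, EF_Sales training=15) = 20; EF_Distribution setup = 20+4 = 24
Expected project duration μ = 24 days. Critical path: Tooling → Regulatory filing → Distribution setup.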